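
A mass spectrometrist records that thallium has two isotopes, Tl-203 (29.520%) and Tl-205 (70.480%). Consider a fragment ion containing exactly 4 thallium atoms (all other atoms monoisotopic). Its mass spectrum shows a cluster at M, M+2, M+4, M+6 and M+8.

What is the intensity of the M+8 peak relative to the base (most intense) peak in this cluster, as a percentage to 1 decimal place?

59.7%

(0.29520 + 0.70480)^4 gives M 0.0076, M+2 0.0725, M+4 0.2597, M+6 0.4134, M+8 0.2468; the largest is M+6.
P(M+6) = C(4,3) × 0.29520^1 × 0.70480^3 = 4 × 0.2952 × 0.35010449 = 0.413403 (base)
P(M+8) = C(4,4) × 0.29520^0 × 0.70480^4 = 1 × 1.0000 × 0.24675365 = 0.246754
Relative intensity = 0.246754 / 0.413403 × 100 = 59.7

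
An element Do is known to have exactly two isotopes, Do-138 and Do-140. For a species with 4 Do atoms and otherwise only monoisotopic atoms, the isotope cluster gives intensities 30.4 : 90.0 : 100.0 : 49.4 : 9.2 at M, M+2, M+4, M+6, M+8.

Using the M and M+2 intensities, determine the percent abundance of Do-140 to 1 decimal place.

42.5%

If p is the fraction of Do that is Do-138, then I(M+2)/I(M) = [C(4,1)·p^3·(1−p)] / p^4 = 4·(1−p)/p = 90.0/30.4 = 2.9605
(1−p)/p = 2.9605/4 = 0.7401  ⇒  p = 1/(1 + 0.7401) = 0.5747
Do-138: 57.5%, Do-140: 42.5%.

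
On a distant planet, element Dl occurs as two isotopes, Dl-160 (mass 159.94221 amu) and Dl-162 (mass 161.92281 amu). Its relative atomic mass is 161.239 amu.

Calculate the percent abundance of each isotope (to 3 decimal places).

With x = fraction of Dl-160 (so Dl-162 is 1 − x):
159.94221·x + 161.92281·(1 − x) = 161.239
(159.94221 − 161.92281)·x = 161.239 − 161.92281
x = -0.68381 / -1.98060 = 0.34525 → 34.525% Dl-160, 65.475% Dl-162.

Dl-160: 34.525%, Dl-162: 65.475%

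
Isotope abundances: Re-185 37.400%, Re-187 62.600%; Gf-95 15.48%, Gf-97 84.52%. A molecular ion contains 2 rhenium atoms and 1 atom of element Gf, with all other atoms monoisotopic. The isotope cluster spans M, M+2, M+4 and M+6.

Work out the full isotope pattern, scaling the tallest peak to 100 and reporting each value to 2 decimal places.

4.74 : 41.78 : 100.00 : 72.57

Rhenium pattern (n=2): 0.139876 : 0.468248 : 0.391876
Element Gf pattern (n=1): 0.1548 : 0.8452
Convolve the two distributions (both contribute in 2-u steps):
  M: 0.139876×0.1548 = 0.021653
  M+2: 0.139876×0.8452 + 0.468248×0.1548 = 0.190708
  M+4: 0.468248×0.8452 + 0.391876×0.1548 = 0.456426
  M+6: 0.391876×0.8452 = 0.331214
Scale to base peak (0.456426) = 100: 4.74 : 41.78 : 100.00 : 72.57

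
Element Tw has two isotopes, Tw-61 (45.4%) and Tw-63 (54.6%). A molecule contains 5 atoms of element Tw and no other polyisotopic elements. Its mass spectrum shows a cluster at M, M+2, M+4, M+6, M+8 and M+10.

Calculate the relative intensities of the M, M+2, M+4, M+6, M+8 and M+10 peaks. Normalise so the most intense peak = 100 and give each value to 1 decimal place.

5.7 : 34.6 : 83.2 : 100.0 : 60.1 : 14.5

Expanding (0.454 + 0.546)^5:
P(M) = 0.454^5 = 0.019288
P(M+2) = 5 × 0.454^4 × 0.546^1 = 0.115981
P(M+4) = 10 × 0.454^3 × 0.546^2 = 0.278967
P(M+6) = 10 × 0.454^2 × 0.546^3 = 0.335498
P(M+8) = 5 × 0.454^1 × 0.546^4 = 0.201742
P(M+10) = 0.546^5 = 0.048525
The M+6 peak is largest (0.335498); scaling to 100 gives 5.7 : 34.6 : 83.2 : 100.0 : 60.1 : 14.5.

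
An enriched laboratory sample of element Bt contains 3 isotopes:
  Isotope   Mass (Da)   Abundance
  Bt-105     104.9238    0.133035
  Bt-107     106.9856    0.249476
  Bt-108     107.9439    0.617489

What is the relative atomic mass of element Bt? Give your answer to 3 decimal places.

107.303 Da

Ar = Σ fᵢ·mᵢ = 0.133035 × 104.9238 + 0.249476 × 106.9856 + 0.617489 × 107.9439
= 13.95854 + 26.69034 + 66.65417 = 107.30305 Da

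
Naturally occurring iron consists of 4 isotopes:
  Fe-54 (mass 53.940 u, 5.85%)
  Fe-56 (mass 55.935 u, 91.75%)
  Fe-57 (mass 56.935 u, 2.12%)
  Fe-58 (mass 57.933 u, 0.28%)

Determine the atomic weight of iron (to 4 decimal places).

Weight each isotope mass by its fractional abundance: 0.0585 × 53.940 + 0.9175 × 55.935 + 0.0212 × 56.935 + 0.0028 × 57.933
= 3.15549 + 51.32036 + 1.20702 + 0.16221 = 55.84508 u

55.8451 u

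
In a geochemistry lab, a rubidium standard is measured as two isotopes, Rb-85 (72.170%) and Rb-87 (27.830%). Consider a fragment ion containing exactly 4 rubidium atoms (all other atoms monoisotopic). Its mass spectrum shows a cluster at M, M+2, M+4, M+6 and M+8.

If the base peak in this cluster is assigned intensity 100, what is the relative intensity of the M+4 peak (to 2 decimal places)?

Binomial terms of (0.72170 + 0.27830)^4: M 0.2713, M+2 0.4184, M+4 0.2420, M+6 0.0622, M+8 0.0060 → M+2 is the base peak.
P(M+2) = C(4,1) × 0.72170^3 × 0.27830^1 = 4 × 0.37589809 × 0.2783 = 0.418450 (base)
P(M+4) = C(4,2) × 0.72170^2 × 0.27830^2 = 6 × 0.52085089 × 0.07745089 = 0.242042
Relative intensity = 0.242042 / 0.418450 × 100 = 57.84

57.84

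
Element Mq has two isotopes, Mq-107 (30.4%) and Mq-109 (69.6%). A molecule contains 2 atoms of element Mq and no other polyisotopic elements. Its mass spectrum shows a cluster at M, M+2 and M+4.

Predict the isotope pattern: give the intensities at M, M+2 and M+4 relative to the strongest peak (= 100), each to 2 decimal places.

The 2 Mq atoms are independent, so intensities follow the terms of (0.304 + 0.696)^2.
P(M) = 0.304^2 = 0.092416
P(M+2) = 2 × 0.304^1 × 0.696^1 = 0.423168
P(M+4) = 0.696^2 = 0.484416
The M+4 peak is largest (0.484416); scaling to 100 gives 19.08 : 87.36 : 100.00.

19.08 : 87.36 : 100.00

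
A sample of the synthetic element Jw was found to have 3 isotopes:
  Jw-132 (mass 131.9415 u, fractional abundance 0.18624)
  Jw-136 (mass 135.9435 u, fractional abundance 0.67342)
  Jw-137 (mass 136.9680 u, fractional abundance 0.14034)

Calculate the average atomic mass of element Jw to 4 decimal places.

135.3419 u

The abundance-weighted mean is 0.18624 × 131.9415 + 0.67342 × 135.9435 + 0.14034 × 136.9680
= 24.57278 + 91.54707 + 19.22209 = 135.34194 u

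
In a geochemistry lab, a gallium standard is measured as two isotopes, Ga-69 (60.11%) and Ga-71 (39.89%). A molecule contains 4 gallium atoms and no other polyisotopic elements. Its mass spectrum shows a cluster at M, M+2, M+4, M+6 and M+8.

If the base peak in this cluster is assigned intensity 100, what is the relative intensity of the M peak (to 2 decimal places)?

37.67

Binomial terms of (0.6011 + 0.3989)^4: M 0.1306, M+2 0.3465, M+4 0.3450, M+6 0.1526, M+8 0.0253 → M+2 is the base peak.
P(M+2) = C(4,1) × 0.6011^3 × 0.3989^1 = 4 × 0.21719018 × 0.3989 = 0.346549 (base)
P(M) = C(4,0) × 0.6011^4 × 0.3989^0 = 1 × 0.13055302 × 1.0000 = 0.130553
Relative intensity = 0.130553 / 0.346549 × 100 = 37.67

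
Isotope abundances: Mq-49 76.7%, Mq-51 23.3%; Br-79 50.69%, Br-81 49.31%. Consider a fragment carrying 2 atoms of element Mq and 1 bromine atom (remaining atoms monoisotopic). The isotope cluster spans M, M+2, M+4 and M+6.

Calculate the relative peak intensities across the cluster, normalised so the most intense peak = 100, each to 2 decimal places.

Element Mq pattern (n=2): 0.588289 : 0.357422 : 0.054289
Bromine pattern (n=1): 0.5069 : 0.4931
Convolve the two distributions (both contribute in 2-u steps):
  M: 0.588289×0.5069 = 0.298204
  M+2: 0.588289×0.4931 + 0.357422×0.5069 = 0.471263
  M+4: 0.357422×0.4931 + 0.054289×0.5069 = 0.203764
  M+6: 0.054289×0.4931 = 0.026770
Scale to base peak (0.471263) = 100: 63.28 : 100.00 : 43.24 : 5.68

63.28 : 100.00 : 43.24 : 5.68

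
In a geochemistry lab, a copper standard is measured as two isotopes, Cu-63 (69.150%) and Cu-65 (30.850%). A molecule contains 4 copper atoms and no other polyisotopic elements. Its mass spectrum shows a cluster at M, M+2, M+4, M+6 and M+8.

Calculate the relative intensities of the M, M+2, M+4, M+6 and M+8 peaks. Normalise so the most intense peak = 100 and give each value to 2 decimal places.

56.04 : 100.00 : 66.92 : 19.90 : 2.22

Expanding (0.69150 + 0.30850)^4:
P(M) = 0.69150^4 = 0.228649
P(M+2) = 4 × 0.69150^3 × 0.30850^1 = 0.408030
P(M+4) = 6 × 0.69150^2 × 0.30850^2 = 0.273052
P(M+6) = 4 × 0.69150^1 × 0.30850^3 = 0.081212
P(M+8) = 0.30850^4 = 0.009058
The M+2 peak is largest (0.408030); scaling to 100 gives 56.04 : 100.00 : 66.92 : 19.90 : 2.22.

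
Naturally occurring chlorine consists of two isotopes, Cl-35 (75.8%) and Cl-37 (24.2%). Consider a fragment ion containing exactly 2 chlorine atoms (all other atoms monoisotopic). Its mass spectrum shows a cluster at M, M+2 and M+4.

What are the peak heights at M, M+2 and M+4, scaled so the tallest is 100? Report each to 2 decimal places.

The 2 Cl atoms are independent, so intensities follow the terms of (0.758 + 0.242)^2.
P(M) = 0.758^2 = 0.574564
P(M+2) = 2 × 0.758^1 × 0.242^1 = 0.366872
P(M+4) = 0.242^2 = 0.058564
The M peak is largest (0.574564); scaling to 100 gives 100.00 : 63.85 : 10.19.

100.00 : 63.85 : 10.19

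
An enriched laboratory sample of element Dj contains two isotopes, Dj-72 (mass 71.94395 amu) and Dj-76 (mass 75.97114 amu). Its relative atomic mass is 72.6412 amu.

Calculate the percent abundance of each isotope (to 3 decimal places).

With x = fraction of Dj-72 (so Dj-76 is 1 − x):
71.94395·x + 75.97114·(1 − x) = 72.6412
(71.94395 − 75.97114)·x = 72.6412 − 75.97114
x = -3.32994 / -4.02719 = 0.82686 → 82.686% Dj-72, 17.314% Dj-76.

Dj-72: 82.686%, Dj-76: 17.314%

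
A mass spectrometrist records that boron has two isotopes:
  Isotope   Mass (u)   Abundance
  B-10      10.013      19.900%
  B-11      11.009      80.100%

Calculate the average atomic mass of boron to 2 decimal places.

The abundance-weighted mean is 0.19900 × 10.013 + 0.80100 × 11.009
= 1.9926 + 8.8182 = 10.8108 u

10.81 u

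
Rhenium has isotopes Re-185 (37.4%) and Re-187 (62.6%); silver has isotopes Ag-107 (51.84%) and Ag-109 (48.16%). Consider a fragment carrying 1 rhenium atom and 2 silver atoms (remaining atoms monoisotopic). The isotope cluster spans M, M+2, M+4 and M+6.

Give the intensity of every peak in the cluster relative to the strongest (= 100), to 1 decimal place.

25.2 : 88.9 : 100.0 : 36.4

Rhenium pattern (n=1): 0.3740 : 0.6260
Silver pattern (n=2): 0.26873856 : 0.49932288 : 0.23193856
Convolve the two distributions (both contribute in 2-u steps):
  M: 0.3740×0.26873856 = 0.100508
  M+2: 0.3740×0.49932288 + 0.6260×0.26873856 = 0.354977
  M+4: 0.3740×0.23193856 + 0.6260×0.49932288 = 0.399321
  M+6: 0.6260×0.23193856 = 0.145194
Scale to base peak (0.399321) = 100: 25.2 : 88.9 : 100.0 : 36.4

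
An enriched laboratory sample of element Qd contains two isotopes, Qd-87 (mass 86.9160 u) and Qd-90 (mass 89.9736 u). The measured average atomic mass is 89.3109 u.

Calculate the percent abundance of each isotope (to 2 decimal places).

Qd-87: 21.67%, Qd-90: 78.33%

With x = fraction of Qd-87 (so Qd-90 is 1 − x):
86.9160·x + 89.9736·(1 − x) = 89.3109
(86.9160 − 89.9736)·x = 89.3109 − 89.9736
x = -0.6627 / -3.0576 = 0.21674 → 21.67% Qd-87, 78.33% Qd-90.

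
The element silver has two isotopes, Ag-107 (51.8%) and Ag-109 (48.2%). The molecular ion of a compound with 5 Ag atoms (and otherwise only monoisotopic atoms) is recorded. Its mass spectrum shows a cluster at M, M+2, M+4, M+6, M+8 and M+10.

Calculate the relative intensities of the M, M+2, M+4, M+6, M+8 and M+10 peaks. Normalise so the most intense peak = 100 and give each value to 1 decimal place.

11.5 : 53.7 : 100.0 : 93.1 : 43.3 : 8.1

Each Ag atom is independently Ag-107 (p = 0.518) or Ag-109 (q = 0.482); the cluster is the binomial expansion (p + q)^5.
P(M) = 0.518^5 = 0.037295
P(M+2) = 5 × 0.518^4 × 0.482^1 = 0.173515
P(M+4) = 10 × 0.518^3 × 0.482^2 = 0.322911
P(M+6) = 10 × 0.518^2 × 0.482^3 = 0.300470
P(M+8) = 5 × 0.518^1 × 0.482^4 = 0.139794
P(M+10) = 0.482^5 = 0.026016
The M+4 peak is largest (0.322911); scaling to 100 gives 11.5 : 53.7 : 100.0 : 93.1 : 43.3 : 8.1.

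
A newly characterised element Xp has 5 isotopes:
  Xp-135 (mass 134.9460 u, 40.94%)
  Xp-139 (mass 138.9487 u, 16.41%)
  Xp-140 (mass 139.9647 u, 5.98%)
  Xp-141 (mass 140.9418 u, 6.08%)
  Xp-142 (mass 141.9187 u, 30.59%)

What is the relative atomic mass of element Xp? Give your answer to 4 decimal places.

138.4005 u

Ar = Σ fᵢ·mᵢ = 0.4094 × 134.9460 + 0.1641 × 138.9487 + 0.0598 × 139.9647 + 0.0608 × 140.9418 + 0.3059 × 141.9187
= 55.24689 + 22.80148 + 8.36989 + 8.56926 + 43.41293 = 138.40045 u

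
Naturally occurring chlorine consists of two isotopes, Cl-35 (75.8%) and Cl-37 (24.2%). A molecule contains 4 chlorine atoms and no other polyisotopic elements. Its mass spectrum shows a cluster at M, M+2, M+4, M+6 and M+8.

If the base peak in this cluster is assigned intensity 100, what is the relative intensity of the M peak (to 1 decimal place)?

78.3

Binomial terms of (0.758 + 0.242)^4: M 0.3301, M+2 0.4216, M+4 0.2019, M+6 0.0430, M+8 0.0034 → M+2 is the base peak.
P(M+2) = C(4,1) × 0.758^3 × 0.242^1 = 4 × 0.43551951 × 0.2420 = 0.421583 (base)
P(M) = C(4,0) × 0.758^4 × 0.242^0 = 1 × 0.33012379 × 1.0000 = 0.330124
Relative intensity = 0.330124 / 0.421583 × 100 = 78.3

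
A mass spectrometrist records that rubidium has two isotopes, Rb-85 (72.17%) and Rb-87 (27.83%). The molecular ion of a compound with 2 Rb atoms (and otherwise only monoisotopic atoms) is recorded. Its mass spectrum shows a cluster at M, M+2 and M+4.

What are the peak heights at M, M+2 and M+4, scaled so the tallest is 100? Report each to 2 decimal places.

The 2 Rb atoms are independent, so intensities follow the terms of (0.7217 + 0.2783)^2.
P(M) = 0.7217^2 = 0.520851
P(M+2) = 2 × 0.7217^1 × 0.2783^1 = 0.401698
P(M+4) = 0.2783^2 = 0.077451
The M peak is largest (0.520851); scaling to 100 gives 100.00 : 77.12 : 14.87.

100.00 : 77.12 : 14.87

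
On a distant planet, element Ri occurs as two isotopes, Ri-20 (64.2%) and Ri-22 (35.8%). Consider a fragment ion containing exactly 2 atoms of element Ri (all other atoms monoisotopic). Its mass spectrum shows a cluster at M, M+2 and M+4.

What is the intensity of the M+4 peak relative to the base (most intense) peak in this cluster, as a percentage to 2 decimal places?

Binomial terms of (0.642 + 0.358)^2: M 0.4122, M+2 0.4597, M+4 0.1282 → M+2 is the base peak.
P(M+2) = C(2,1) × 0.642^1 × 0.358^1 = 2 × 0.6420 × 0.3580 = 0.459672 (base)
P(M+4) = C(2,2) × 0.642^0 × 0.358^2 = 1 × 1.0000 × 0.128164 = 0.128164
Relative intensity = 0.128164 / 0.459672 × 100 = 27.88

27.88%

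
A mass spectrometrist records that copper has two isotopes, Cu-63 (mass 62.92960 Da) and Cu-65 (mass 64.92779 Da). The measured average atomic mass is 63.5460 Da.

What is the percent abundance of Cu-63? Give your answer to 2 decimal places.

With x = fraction of Cu-63 (so Cu-65 is 1 − x):
62.92960·x + 64.92779·(1 − x) = 63.5460
(62.92960 − 64.92779)·x = 63.5460 − 64.92779
x = -1.38179 / -1.99819 = 0.69152 → 69.15% Cu-63, 30.85% Cu-65.

69.15%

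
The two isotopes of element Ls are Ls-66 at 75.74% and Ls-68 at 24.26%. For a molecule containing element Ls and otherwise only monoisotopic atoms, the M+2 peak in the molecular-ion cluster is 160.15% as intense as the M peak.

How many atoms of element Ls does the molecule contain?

5

With n Ls atoms, P(M+2)/P(M) = C(n,1)·p^(n−1)q / p^n = n·q/p = n · 0.2426/0.7574.
n = 1.6015 × 0.7574/0.2426 = 5.00 ≈ 5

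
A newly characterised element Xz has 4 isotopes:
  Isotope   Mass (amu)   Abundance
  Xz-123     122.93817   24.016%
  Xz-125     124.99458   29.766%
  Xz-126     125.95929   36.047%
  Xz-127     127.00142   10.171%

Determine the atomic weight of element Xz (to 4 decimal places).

125.0526 amu

Average mass = Σ (abundance × isotope mass) = 0.24016 × 122.93817 + 0.29766 × 124.99458 + 0.36047 × 125.95929 + 0.10171 × 127.00142
= 29.524831 + 37.205887 + 45.404545 + 12.917314 = 125.052577 amu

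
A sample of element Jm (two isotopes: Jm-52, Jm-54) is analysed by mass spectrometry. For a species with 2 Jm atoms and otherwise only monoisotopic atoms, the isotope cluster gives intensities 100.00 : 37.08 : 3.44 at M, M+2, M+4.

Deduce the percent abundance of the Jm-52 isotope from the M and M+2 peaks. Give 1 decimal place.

Write p for the Jm-52 fraction. I(M+2)/I(M) = [C(2,1)·p^1·(1−p)] / p^2 = 2·(1−p)/p = 37.08/100.00 = 0.3708
(1−p)/p = 0.3708/2 = 0.1854  ⇒  p = 1/(1 + 0.1854) = 0.8436
Jm-52: 84.4%, Jm-54: 15.6%.

84.4%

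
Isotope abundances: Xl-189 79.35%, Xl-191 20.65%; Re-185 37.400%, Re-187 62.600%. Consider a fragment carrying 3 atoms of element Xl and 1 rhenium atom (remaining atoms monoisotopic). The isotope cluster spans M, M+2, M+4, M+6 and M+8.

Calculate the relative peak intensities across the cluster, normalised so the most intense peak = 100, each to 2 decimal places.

40.74 : 100.00 : 61.52 : 14.57 : 1.20

Element Xl pattern (n=3): 0.49962113 : 0.39006337 : 0.10150988 : 0.00880562
Rhenium pattern (n=1): 0.3740 : 0.6260
Convolve the two distributions (both contribute in 2-u steps):
  M: 0.49962113×0.3740 = 0.186858
  M+2: 0.49962113×0.6260 + 0.39006337×0.3740 = 0.458647
  M+4: 0.39006337×0.6260 + 0.10150988×0.3740 = 0.282144
  M+6: 0.10150988×0.6260 + 0.00880562×0.3740 = 0.066838
  M+8: 0.00880562×0.6260 = 0.005512
Scale to base peak (0.458647) = 100: 40.74 : 100.00 : 61.52 : 14.57 : 1.20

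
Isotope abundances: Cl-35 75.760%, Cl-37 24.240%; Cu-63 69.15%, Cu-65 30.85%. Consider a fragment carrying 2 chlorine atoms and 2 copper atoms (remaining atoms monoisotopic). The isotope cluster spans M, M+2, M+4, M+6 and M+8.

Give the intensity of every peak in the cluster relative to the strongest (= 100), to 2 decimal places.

65.27 : 100.00 : 56.94 : 14.27 : 1.33

Chlorine pattern (n=2): 0.57395776 : 0.36728448 : 0.05875776
Copper pattern (n=2): 0.47817225 : 0.4266555 : 0.09517225
Convolve the two distributions (both contribute in 2-u steps):
  M: 0.57395776×0.47817225 = 0.274451
  M+2: 0.57395776×0.4266555 + 0.36728448×0.47817225 = 0.420507
  M+4: 0.57395776×0.09517225 + 0.36728448×0.4266555 + 0.05875776×0.47817225 = 0.239425
  M+6: 0.36728448×0.09517225 + 0.05875776×0.4266555 = 0.060025
  M+8: 0.05875776×0.09517225 = 0.005592
Scale to base peak (0.420507) = 100: 65.27 : 100.00 : 56.94 : 14.27 : 1.33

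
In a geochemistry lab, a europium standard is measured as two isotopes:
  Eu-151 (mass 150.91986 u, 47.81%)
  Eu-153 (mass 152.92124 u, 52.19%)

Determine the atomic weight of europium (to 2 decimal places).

Average mass = Σ (abundance × isotope mass) = 0.4781 × 150.91986 + 0.5219 × 152.92124
= 72.154785 + 79.809595 = 151.964380 u

151.96 u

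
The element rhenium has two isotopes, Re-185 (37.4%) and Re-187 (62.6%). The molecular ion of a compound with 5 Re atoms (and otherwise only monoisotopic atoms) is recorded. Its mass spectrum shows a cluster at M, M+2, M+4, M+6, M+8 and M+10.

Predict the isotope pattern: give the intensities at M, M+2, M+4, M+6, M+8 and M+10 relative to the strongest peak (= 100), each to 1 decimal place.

The 5 Re atoms are independent, so intensities follow the terms of (0.374 + 0.626)^5.
P(M) = 0.374^5 = 0.007317
P(M+2) = 5 × 0.374^4 × 0.626^1 = 0.061239
P(M+4) = 10 × 0.374^3 × 0.626^2 = 0.205005
P(M+6) = 10 × 0.374^2 × 0.626^3 = 0.343136
P(M+8) = 5 × 0.374^1 × 0.626^4 = 0.287170
P(M+10) = 0.626^5 = 0.096133
The M+6 peak is largest (0.343136); scaling to 100 gives 2.1 : 17.8 : 59.7 : 100.0 : 83.7 : 28.0.

2.1 : 17.8 : 59.7 : 100.0 : 83.7 : 28.0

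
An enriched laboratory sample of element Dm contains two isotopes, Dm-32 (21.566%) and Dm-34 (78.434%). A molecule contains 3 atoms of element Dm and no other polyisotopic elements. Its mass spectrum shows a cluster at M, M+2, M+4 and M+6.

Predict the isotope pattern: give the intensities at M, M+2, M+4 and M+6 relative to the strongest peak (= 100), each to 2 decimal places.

2.08 : 22.68 : 82.49 : 100.00

The 3 Dm atoms are independent, so intensities follow the terms of (0.21566 + 0.78434)^3.
P(M) = 0.21566^3 = 0.010030
P(M+2) = 3 × 0.21566^2 × 0.78434^1 = 0.109437
P(M+4) = 3 × 0.21566^1 × 0.78434^2 = 0.398015
P(M+6) = 0.78434^3 = 0.482518
The M+6 peak is largest (0.482518); scaling to 100 gives 2.08 : 22.68 : 82.49 : 100.00.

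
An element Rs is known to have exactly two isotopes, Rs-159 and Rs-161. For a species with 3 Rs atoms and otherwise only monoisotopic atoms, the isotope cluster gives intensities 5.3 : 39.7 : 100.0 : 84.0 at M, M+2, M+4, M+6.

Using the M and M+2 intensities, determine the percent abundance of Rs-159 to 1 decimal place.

28.6%

If p is the fraction of Rs that is Rs-159, then I(M+2)/I(M) = [C(3,1)·p^2·(1−p)] / p^3 = 3·(1−p)/p = 39.7/5.3 = 7.4906
(1−p)/p = 7.4906/3 = 2.4969  ⇒  p = 1/(1 + 2.4969) = 0.2860
Rs-159: 28.6%, Rs-161: 71.4%.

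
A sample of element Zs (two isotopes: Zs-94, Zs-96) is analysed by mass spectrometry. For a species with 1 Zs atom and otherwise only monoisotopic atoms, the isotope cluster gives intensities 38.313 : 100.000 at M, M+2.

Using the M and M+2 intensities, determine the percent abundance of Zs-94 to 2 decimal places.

Let p = fractional abundance of Zs-94. I(M+2)/I(M) = [C(1,1)·p^0·(1−p)] / p^1 = 1·(1−p)/p = 100.000/38.313 = 2.6101
(1−p)/p = 2.6101/1 = 2.6101  ⇒  p = 1/(1 + 2.6101) = 0.2770
Zs-94: 27.70%, Zs-96: 72.30%.

27.70%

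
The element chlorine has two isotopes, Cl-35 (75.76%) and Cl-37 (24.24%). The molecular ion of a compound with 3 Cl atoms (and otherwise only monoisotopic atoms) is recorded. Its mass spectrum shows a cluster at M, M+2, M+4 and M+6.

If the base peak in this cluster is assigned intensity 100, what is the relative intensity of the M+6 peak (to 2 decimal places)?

Binomial terms of (0.7576 + 0.2424)^3: M 0.4348, M+2 0.4174, M+4 0.1335, M+6 0.0142 → M is the base peak.
P(M) = C(3,0) × 0.7576^3 × 0.2424^0 = 1 × 0.4348304 × 1.0000 = 0.434830 (base)
P(M+6) = C(3,3) × 0.7576^0 × 0.2424^3 = 1 × 1.0000 × 0.01424288 = 0.014243
Relative intensity = 0.014243 / 0.434830 × 100 = 3.28

3.28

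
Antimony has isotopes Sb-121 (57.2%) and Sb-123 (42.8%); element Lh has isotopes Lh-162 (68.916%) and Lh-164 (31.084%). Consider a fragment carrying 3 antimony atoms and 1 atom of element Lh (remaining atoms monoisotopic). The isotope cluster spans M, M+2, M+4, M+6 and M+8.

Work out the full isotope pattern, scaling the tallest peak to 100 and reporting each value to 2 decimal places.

37.09 : 100.00 : 99.86 : 43.64 : 7.01

Antimony pattern (n=3): 0.18714925 : 0.42010426 : 0.31434374 : 0.07840275
Element Lh pattern (n=1): 0.68916 : 0.31084
Convolve the two distributions (both contribute in 2-u steps):
  M: 0.18714925×0.68916 = 0.128976
  M+2: 0.18714925×0.31084 + 0.42010426×0.68916 = 0.347693
  M+4: 0.42010426×0.31084 + 0.31434374×0.68916 = 0.347218
  M+6: 0.31434374×0.31084 + 0.07840275×0.68916 = 0.151743
  M+8: 0.07840275×0.31084 = 0.024371
Scale to base peak (0.347693) = 100: 37.09 : 100.00 : 99.86 : 43.64 : 7.01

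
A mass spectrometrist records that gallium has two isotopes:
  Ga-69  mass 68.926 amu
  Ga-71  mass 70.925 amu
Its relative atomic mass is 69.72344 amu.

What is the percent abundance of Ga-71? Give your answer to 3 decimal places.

39.892%

With x = fraction of Ga-69 (so Ga-71 is 1 − x):
68.926·x + 70.925·(1 − x) = 69.72344
(68.926 − 70.925)·x = 69.72344 − 70.925
x = -1.20156 / -1.999 = 0.60108 → 60.108% Ga-69, 39.892% Ga-71.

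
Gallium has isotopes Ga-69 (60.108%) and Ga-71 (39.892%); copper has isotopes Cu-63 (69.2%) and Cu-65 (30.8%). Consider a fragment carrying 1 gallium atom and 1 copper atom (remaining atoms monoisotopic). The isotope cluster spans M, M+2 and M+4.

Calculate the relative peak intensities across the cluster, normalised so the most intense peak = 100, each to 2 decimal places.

Gallium pattern (n=1): 0.60108 : 0.39892
Copper pattern (n=1): 0.6920 : 0.3080
Convolve the two distributions (both contribute in 2-u steps):
  M: 0.60108×0.6920 = 0.415947
  M+2: 0.60108×0.3080 + 0.39892×0.6920 = 0.461185
  M+4: 0.39892×0.3080 = 0.122867
Scale to base peak (0.461185) = 100: 90.19 : 100.00 : 26.64

90.19 : 100.00 : 26.64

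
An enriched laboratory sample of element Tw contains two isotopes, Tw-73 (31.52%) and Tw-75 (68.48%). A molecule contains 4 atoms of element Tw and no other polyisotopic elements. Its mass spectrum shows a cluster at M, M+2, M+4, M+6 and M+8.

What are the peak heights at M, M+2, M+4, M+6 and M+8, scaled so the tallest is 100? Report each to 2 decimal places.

2.44 : 21.19 : 69.04 : 100.00 : 54.31

Expanding (0.3152 + 0.6848)^4:
P(M) = 0.3152^4 = 0.009871
P(M+2) = 4 × 0.3152^3 × 0.6848^1 = 0.085779
P(M+4) = 6 × 0.3152^2 × 0.6848^2 = 0.279545
P(M+6) = 4 × 0.3152^1 × 0.6848^3 = 0.404890
P(M+8) = 0.6848^4 = 0.219915
The M+6 peak is largest (0.404890); scaling to 100 gives 2.44 : 21.19 : 69.04 : 100.00 : 54.31.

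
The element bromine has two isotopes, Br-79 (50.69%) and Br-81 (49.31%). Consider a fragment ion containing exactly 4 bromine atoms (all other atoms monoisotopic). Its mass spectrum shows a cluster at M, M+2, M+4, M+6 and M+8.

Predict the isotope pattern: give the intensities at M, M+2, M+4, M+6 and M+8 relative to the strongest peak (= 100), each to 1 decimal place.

17.6 : 68.5 : 100.0 : 64.9 : 15.8

The 4 Br atoms are independent, so intensities follow the terms of (0.5069 + 0.4931)^4.
P(M) = 0.5069^4 = 0.066022
P(M+2) = 4 × 0.5069^3 × 0.4931^1 = 0.256899
P(M+4) = 6 × 0.5069^2 × 0.4931^2 = 0.374857
P(M+6) = 4 × 0.5069^1 × 0.4931^3 = 0.243101
P(M+8) = 0.4931^4 = 0.059121
The M+4 peak is largest (0.374857); scaling to 100 gives 17.6 : 68.5 : 100.0 : 64.9 : 15.8.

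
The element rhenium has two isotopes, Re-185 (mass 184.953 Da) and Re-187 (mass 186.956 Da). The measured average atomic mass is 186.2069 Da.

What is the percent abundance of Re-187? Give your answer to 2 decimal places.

Writing the weighted mean with unknown fraction x of Re-185:
184.953·x + 186.956·(1 − x) = 186.2069
(184.953 − 186.956)·x = 186.2069 − 186.956
x = -0.7491 / -2.003 = 0.37399 → 37.40% Re-185, 62.60% Re-187.

62.60%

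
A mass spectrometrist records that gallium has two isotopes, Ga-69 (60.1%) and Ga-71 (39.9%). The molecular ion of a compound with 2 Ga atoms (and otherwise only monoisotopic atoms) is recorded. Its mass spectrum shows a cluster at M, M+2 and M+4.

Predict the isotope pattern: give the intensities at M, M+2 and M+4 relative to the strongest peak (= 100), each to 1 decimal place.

Expanding (0.601 + 0.399)^2:
P(M) = 0.601^2 = 0.361201
P(M+2) = 2 × 0.601^1 × 0.399^1 = 0.479598
P(M+4) = 0.399^2 = 0.159201
The M+2 peak is largest (0.479598); scaling to 100 gives 75.3 : 100.0 : 33.2.

75.3 : 100.0 : 33.2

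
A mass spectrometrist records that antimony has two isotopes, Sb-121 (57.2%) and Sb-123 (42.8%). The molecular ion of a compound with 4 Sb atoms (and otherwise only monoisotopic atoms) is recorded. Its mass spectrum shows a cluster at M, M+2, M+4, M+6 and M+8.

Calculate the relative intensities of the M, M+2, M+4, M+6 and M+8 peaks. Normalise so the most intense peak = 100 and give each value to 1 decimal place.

29.8 : 89.1 : 100.0 : 49.9 : 9.3

Expanding (0.572 + 0.428)^4:
P(M) = 0.572^4 = 0.107049
P(M+2) = 4 × 0.572^3 × 0.428^1 = 0.320400
P(M+4) = 6 × 0.572^2 × 0.428^2 = 0.359609
P(M+6) = 4 × 0.572^1 × 0.428^3 = 0.179385
P(M+8) = 0.428^4 = 0.033556
The M+4 peak is largest (0.359609); scaling to 100 gives 29.8 : 89.1 : 100.0 : 49.9 : 9.3.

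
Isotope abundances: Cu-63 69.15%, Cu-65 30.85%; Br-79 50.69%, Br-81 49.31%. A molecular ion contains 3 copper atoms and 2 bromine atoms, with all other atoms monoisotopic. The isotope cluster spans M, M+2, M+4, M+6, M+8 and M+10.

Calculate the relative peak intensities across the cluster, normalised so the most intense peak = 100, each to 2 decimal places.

24.11 : 79.18 : 100.00 : 60.69 : 17.79 : 2.03

Copper pattern (n=3): 0.33065611 : 0.44254842 : 0.19743483 : 0.02936064
Bromine pattern (n=2): 0.25694761 : 0.49990478 : 0.24314761
Convolve the two distributions (both contribute in 2-u steps):
  M: 0.33065611×0.25694761 = 0.084961
  M+2: 0.33065611×0.49990478 + 0.44254842×0.25694761 = 0.279008
  M+4: 0.33065611×0.24314761 + 0.44254842×0.49990478 + 0.19743483×0.25694761 = 0.352361
  M+6: 0.44254842×0.24314761 + 0.19743483×0.49990478 + 0.02936064×0.25694761 = 0.213847
  M+8: 0.19743483×0.24314761 + 0.02936064×0.49990478 = 0.062683
  M+10: 0.02936064×0.24314761 = 0.007139
Scale to base peak (0.352361) = 100: 24.11 : 79.18 : 100.00 : 60.69 : 17.79 : 2.03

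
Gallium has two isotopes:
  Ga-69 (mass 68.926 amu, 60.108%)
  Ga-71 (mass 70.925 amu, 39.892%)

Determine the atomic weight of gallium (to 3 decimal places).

69.723 amu

Ar = Σ fᵢ·mᵢ = 0.60108 × 68.926 + 0.39892 × 70.925
= 41.4300 + 28.2934 = 69.7234 amu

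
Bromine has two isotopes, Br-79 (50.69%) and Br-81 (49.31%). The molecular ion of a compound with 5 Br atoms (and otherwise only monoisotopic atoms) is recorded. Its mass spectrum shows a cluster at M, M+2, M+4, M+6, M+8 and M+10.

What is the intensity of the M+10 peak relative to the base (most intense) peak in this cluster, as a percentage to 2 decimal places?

9.21%

Term probabilities: M 0.0335, M+2 0.1628, M+4 0.3167, M+6 0.3081, M+8 0.1498, M+10 0.0292. Base peak = M+4.
P(M+4) = C(5,2) × 0.5069^3 × 0.4931^2 = 10 × 0.13024674 × 0.24314761 = 0.316692 (base)
P(M+10) = C(5,5) × 0.5069^0 × 0.4931^5 = 1 × 1.0000 × 0.02915245 = 0.029152
Relative intensity = 0.029152 / 0.316692 × 100 = 9.21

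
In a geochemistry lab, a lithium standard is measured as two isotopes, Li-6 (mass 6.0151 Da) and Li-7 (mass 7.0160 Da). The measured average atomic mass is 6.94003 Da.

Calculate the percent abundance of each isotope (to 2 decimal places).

Li-6: 7.59%, Li-7: 92.41%

Writing the weighted mean with unknown fraction x of Li-6:
6.0151·x + 7.0160·(1 − x) = 6.94003
(6.0151 − 7.0160)·x = 6.94003 − 7.0160
x = -0.07597 / -1.0009 = 0.07590 → 7.59% Li-6, 92.41% Li-7.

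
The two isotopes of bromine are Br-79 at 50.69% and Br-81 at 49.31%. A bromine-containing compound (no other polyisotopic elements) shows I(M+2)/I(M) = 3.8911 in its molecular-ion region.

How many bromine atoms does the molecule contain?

4

With n Br atoms, P(M+2)/P(M) = C(n,1)·p^(n−1)q / p^n = n·q/p = n · 0.4931/0.5069.
n = 3.8911 × 0.5069/0.4931 = 4.00 ≈ 4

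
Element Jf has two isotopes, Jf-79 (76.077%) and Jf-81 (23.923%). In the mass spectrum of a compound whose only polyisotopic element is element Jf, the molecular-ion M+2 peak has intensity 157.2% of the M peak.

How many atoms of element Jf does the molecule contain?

5

For n independent Jf atoms, I(M+2)/I(M) = n · (abundance Jf-81) / (abundance Jf-79) = n · 0.23923/0.76077.
n = 1.572 × 0.76077/0.23923 = 5.00 ≈ 5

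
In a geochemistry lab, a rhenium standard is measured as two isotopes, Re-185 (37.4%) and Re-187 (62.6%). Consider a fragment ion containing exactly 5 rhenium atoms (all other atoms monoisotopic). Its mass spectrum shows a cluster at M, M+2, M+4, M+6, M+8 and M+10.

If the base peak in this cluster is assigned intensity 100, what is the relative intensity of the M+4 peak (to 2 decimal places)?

59.74

(0.374 + 0.626)^5 gives M 0.0073, M+2 0.0612, M+4 0.2050, M+6 0.3431, M+8 0.2872, M+10 0.0961; the largest is M+6.
P(M+6) = C(5,3) × 0.374^2 × 0.626^3 = 10 × 0.139876 × 0.24531438 = 0.343136 (base)
P(M+4) = C(5,2) × 0.374^3 × 0.626^2 = 10 × 0.05231362 × 0.391876 = 0.205005
Relative intensity = 0.205005 / 0.343136 × 100 = 59.74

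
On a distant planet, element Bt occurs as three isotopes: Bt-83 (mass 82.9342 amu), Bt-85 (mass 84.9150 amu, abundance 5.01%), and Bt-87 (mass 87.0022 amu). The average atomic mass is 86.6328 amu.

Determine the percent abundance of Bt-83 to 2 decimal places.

6.51%

The remaining 94.99% is split between Bt-83 (fraction x) and Bt-87 (fraction 0.9499 − x).
Substituting: 82.9342x + 87.0022(0.9499 − x) = 82.3785585
(82.9342 − 87.0022)x = -0.26483128  ⇒  x = 0.06510, y = 0.88480
Bt-83: 6.51%, Bt-87: 88.48%.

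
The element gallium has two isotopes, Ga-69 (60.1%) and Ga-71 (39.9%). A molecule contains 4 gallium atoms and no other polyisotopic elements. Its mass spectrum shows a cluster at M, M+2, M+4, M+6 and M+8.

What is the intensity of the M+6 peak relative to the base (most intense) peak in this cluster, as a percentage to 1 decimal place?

Term probabilities: M 0.1305, M+2 0.3465, M+4 0.3450, M+6 0.1527, M+8 0.0253. Base peak = M+2.
P(M+2) = C(4,1) × 0.601^3 × 0.399^1 = 4 × 0.2170818 × 0.3990 = 0.346463 (base)
P(M+6) = C(4,3) × 0.601^1 × 0.399^3 = 4 × 0.6010 × 0.0635212 = 0.152705
Relative intensity = 0.152705 / 0.346463 × 100 = 44.1

44.1%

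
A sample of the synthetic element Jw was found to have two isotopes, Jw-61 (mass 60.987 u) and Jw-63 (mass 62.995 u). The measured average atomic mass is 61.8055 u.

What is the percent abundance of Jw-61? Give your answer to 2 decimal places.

59.24%

Let x be the fractional abundance of Jw-61; then Jw-63 has abundance 1 − x.
60.987·x + 62.995·(1 − x) = 61.8055
(60.987 − 62.995)·x = 61.8055 − 62.995
x = -1.1895 / -2.008 = 0.59238 → 59.24% Jw-61, 40.76% Jw-63.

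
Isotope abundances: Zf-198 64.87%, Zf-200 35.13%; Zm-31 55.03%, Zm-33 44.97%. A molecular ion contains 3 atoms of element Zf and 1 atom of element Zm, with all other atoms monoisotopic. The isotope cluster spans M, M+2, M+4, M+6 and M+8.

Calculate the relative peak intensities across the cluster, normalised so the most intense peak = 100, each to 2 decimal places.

Element Zf pattern (n=3): 0.27298054 : 0.44349344 : 0.24017149 : 0.04335453
Element Zm pattern (n=1): 0.5503 : 0.4497
Convolve the two distributions (both contribute in 2-u steps):
  M: 0.27298054×0.5503 = 0.150221
  M+2: 0.27298054×0.4497 + 0.44349344×0.5503 = 0.366814
  M+4: 0.44349344×0.4497 + 0.24017149×0.5503 = 0.331605
  M+6: 0.24017149×0.4497 + 0.04335453×0.5503 = 0.131863
  M+8: 0.04335453×0.4497 = 0.019497
Scale to base peak (0.366814) = 100: 40.95 : 100.00 : 90.40 : 35.95 : 5.32

40.95 : 100.00 : 90.40 : 35.95 : 5.32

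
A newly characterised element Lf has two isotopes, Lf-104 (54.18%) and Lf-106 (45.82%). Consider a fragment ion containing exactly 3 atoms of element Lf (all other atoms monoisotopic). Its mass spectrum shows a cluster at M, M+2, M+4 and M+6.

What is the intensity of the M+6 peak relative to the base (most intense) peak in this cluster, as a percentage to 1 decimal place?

Term probabilities: M 0.1590, M+2 0.4035, M+4 0.3412, M+6 0.0962. Base peak = M+2.
P(M+2) = C(3,1) × 0.5418^2 × 0.4582^1 = 3 × 0.29354724 × 0.4582 = 0.403510 (base)
P(M+6) = C(3,3) × 0.5418^0 × 0.4582^3 = 1 × 1.0000 × 0.09619783 = 0.096198
Relative intensity = 0.096198 / 0.403510 × 100 = 23.8

23.8%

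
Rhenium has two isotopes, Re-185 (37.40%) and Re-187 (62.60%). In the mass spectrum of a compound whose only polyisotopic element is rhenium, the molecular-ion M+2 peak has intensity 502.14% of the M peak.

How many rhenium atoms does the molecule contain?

For n independent Re atoms, I(M+2)/I(M) = n · (abundance Re-187) / (abundance Re-185) = n · 0.6260/0.3740.
n = 5.0214 × 0.3740/0.6260 = 3.00 ≈ 3

3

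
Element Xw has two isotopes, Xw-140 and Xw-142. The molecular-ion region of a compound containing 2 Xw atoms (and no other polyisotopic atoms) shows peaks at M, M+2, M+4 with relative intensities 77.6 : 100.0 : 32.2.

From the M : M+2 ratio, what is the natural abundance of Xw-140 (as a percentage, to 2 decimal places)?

Write p for the Xw-140 fraction. I(M+2)/I(M) = [C(2,1)·p^1·(1−p)] / p^2 = 2·(1−p)/p = 100.0/77.6 = 1.2887
(1−p)/p = 1.2887/2 = 0.6443  ⇒  p = 1/(1 + 0.6443) = 0.6082
Xw-140: 60.82%, Xw-142: 39.18%.

60.82%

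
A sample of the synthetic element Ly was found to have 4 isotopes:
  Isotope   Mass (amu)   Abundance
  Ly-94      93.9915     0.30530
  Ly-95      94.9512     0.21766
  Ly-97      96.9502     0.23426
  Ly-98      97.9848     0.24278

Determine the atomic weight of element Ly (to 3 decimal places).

Weight each isotope mass by its fractional abundance: 0.30530 × 93.9915 + 0.21766 × 94.9512 + 0.23426 × 96.9502 + 0.24278 × 97.9848
= 28.69560 + 20.66708 + 22.71155 + 23.78875 = 95.86298 amu

95.863 amu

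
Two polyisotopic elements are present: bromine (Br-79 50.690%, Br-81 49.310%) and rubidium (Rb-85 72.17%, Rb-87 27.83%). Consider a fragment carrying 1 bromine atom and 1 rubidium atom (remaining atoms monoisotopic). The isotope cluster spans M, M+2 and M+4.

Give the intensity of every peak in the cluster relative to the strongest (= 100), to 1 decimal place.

73.6 : 100.0 : 27.6

Bromine pattern (n=1): 0.5069 : 0.4931
Rubidium pattern (n=1): 0.7217 : 0.2783
Convolve the two distributions (both contribute in 2-u steps):
  M: 0.5069×0.7217 = 0.365830
  M+2: 0.5069×0.2783 + 0.4931×0.7217 = 0.496941
  M+4: 0.4931×0.2783 = 0.137230
Scale to base peak (0.496941) = 100: 73.6 : 100.0 : 27.6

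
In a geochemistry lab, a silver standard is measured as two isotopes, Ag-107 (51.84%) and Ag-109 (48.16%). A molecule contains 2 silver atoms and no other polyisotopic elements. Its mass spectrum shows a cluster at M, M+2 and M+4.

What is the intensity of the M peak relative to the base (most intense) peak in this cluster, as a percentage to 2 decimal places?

53.82%

Binomial terms of (0.5184 + 0.4816)^2: M 0.2687, M+2 0.4993, M+4 0.2319 → M+2 is the base peak.
P(M+2) = C(2,1) × 0.5184^1 × 0.4816^1 = 2 × 0.5184 × 0.4816 = 0.499323 (base)
P(M) = C(2,0) × 0.5184^2 × 0.4816^0 = 1 × 0.26873856 × 1.0000 = 0.268739
Relative intensity = 0.268739 / 0.499323 × 100 = 53.82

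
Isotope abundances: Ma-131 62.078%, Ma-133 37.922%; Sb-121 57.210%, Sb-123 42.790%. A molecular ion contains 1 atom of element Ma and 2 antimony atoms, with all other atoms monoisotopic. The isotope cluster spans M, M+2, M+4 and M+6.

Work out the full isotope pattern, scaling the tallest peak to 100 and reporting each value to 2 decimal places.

Element Ma pattern (n=1): 0.62078 : 0.37922
Antimony pattern (n=2): 0.32729841 : 0.48960318 : 0.18309841
Convolve the two distributions (both contribute in 2-u steps):
  M: 0.62078×0.32729841 = 0.203180
  M+2: 0.62078×0.48960318 + 0.37922×0.32729841 = 0.428054
  M+4: 0.62078×0.18309841 + 0.37922×0.48960318 = 0.299331
  M+6: 0.37922×0.18309841 = 0.069435
Scale to base peak (0.428054) = 100: 47.47 : 100.00 : 69.93 : 16.22

47.47 : 100.00 : 69.93 : 16.22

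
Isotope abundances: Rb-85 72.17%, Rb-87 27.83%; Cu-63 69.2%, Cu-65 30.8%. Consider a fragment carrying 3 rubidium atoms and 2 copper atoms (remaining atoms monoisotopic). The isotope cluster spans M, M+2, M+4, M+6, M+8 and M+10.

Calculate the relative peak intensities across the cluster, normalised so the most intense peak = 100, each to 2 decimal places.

48.85 : 100.00 : 81.78 : 33.40 : 6.81 : 0.55

Rubidium pattern (n=3): 0.37589809 : 0.43485841 : 0.16768892 : 0.02155458
Copper pattern (n=2): 0.478864 : 0.426272 : 0.094864
Convolve the two distributions (both contribute in 2-u steps):
  M: 0.37589809×0.478864 = 0.180004
  M+2: 0.37589809×0.426272 + 0.43485841×0.478864 = 0.368473
  M+4: 0.37589809×0.094864 + 0.43485841×0.426272 + 0.16768892×0.478864 = 0.301327
  M+6: 0.43485841×0.094864 + 0.16768892×0.426272 + 0.02155458×0.478864 = 0.123055
  M+8: 0.16768892×0.094864 + 0.02155458×0.426272 = 0.025096
  M+10: 0.02155458×0.094864 = 0.002045
Scale to base peak (0.368473) = 100: 48.85 : 100.00 : 81.78 : 33.40 : 6.81 : 0.55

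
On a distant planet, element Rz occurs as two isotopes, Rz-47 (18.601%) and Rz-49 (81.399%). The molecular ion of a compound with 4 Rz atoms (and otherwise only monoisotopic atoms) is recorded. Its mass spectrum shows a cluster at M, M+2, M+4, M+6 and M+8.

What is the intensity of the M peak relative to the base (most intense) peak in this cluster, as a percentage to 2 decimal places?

0.27%

(0.18601 + 0.81399)^4 gives M 0.0012, M+2 0.0210, M+4 0.1376, M+6 0.4013, M+8 0.4390; the largest is M+8.
P(M+8) = C(4,4) × 0.18601^0 × 0.81399^4 = 1 × 1.0000 × 0.43901189 = 0.439012 (base)
P(M) = C(4,0) × 0.18601^4 × 0.81399^0 = 1 × 0.00119714 × 1.0000 = 0.001197
Relative intensity = 0.001197 / 0.439012 × 100 = 0.27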